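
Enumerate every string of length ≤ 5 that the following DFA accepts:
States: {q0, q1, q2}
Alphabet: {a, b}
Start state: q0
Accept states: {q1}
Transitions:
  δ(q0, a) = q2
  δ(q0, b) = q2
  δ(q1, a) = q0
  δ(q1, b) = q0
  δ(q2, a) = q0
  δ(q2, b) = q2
None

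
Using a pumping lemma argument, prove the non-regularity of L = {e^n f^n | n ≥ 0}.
Assume L is regular with pumping length p. Idea: pumping the e-block changes the count balance.
Choose s = e^p f^p (length 2p ≥ p). By the pumping lemma, s = xyz with |xy| ≤ p, |y| > 0. So y = e^k for some k > 0 (since xy is entirely within the e's). Pumping gives xy²z = e^(p+k) f^p, which is not in L since p+k ≠ p.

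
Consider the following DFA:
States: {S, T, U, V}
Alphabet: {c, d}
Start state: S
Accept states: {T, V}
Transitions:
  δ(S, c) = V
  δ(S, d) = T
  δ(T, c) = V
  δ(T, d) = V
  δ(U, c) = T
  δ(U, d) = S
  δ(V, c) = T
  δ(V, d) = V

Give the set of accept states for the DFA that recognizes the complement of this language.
Complement accept states = All states \ Original accept states
= {S, T, U, V} \ {T, V}
{S, U}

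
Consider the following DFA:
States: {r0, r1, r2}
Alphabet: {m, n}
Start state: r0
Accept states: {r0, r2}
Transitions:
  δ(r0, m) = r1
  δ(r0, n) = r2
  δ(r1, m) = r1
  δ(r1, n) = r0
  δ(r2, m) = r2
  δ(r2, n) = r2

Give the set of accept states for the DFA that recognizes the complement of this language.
Complement accept states = All states \ Original accept states
= {r0, r1, r2} \ {r0, r2}
{r1}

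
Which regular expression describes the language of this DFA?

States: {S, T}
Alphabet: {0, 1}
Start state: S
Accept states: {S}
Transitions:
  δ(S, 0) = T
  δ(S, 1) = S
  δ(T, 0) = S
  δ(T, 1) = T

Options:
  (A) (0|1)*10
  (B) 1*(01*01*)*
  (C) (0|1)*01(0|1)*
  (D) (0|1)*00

Check each option against the DFA on short strings; one disagreement eliminates an option:
  (A) (0|1)*10: on ε the DFA stays in S and accepts (S ∈ Accept), but the regex does not match it → eliminate
  (B) 1*(01*01*)*: agrees with the DFA on every string of length ≤ 6
  (C) (0|1)*01(0|1)*: on ε the DFA stays in S and accepts (S ∈ Accept), but the regex does not match it → eliminate
  (D) (0|1)*00: on ε the DFA stays in S and accepts (S ∈ Accept), but the regex does not match it → eliminate
Only (B) is consistent with the DFA.
(B) 1*(01*01*)*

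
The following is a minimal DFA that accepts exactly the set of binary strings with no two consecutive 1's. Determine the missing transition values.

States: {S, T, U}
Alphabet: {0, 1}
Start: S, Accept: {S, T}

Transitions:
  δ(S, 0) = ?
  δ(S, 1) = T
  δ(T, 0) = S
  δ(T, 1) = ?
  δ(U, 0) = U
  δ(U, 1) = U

From the language and accept set, identify what each state tracks — S: last symbol not 1 (ok); T: last symbol 1 (ok); U: saw 11 (dead).
Each missing δ(q, a) is the state matching the new tracked value after reading a.
δ(S, 0) = S; δ(T, 1) = U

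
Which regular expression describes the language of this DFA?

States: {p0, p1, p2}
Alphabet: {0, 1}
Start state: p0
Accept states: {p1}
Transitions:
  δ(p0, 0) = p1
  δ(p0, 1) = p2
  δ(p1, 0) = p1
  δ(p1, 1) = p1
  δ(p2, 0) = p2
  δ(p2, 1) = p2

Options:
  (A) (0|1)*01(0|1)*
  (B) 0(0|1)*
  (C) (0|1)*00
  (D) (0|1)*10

Check each option against the DFA on short strings; one disagreement eliminates an option:
  (A) (0|1)*01(0|1)*: on '0' the DFA goes p0 → p1 and accepts (p1 ∈ Accept), but the regex does not match it → eliminate
  (B) 0(0|1)*: agrees with the DFA on every string of length ≤ 6
  (C) (0|1)*00: on '0' the DFA goes p0 → p1 and accepts (p1 ∈ Accept), but the regex does not match it → eliminate
  (D) (0|1)*10: on '0' the DFA goes p0 → p1 and accepts (p1 ∈ Accept), but the regex does not match it → eliminate
Only (B) is consistent with the DFA.
(B) 0(0|1)*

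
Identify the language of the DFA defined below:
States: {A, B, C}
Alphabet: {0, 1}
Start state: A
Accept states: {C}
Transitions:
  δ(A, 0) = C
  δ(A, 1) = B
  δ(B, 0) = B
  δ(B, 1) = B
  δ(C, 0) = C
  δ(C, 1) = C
Testing a few strings:
  '010' → accept
  '10' → reject
  '1' → reject
  '000' → accept
State roles: A=no input read; B=started with 1 (dead); C=started with 0
All binary strings starting with 0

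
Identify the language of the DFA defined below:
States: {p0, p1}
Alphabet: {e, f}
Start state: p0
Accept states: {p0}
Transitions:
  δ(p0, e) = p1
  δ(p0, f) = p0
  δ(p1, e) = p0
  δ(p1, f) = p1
Testing a few strings:
  'efe' → accept
  'f' → accept
  'fee' → accept
  'ffe' → reject
State roles: p0=even number of e's so far; p1=odd number of e's so far
All strings over {e,f} with an even number of e's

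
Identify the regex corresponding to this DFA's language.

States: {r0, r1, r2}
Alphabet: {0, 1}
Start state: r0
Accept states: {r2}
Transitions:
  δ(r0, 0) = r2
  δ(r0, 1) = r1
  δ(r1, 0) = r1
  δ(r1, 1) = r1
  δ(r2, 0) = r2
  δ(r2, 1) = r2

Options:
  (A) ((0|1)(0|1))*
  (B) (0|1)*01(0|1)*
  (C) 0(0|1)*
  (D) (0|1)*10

Check each option against the DFA on short strings; one disagreement eliminates an option:
  (A) ((0|1)(0|1))*: on ε the DFA stays in r0 and rejects (r0 ∉ Accept), but the regex matches it → eliminate
  (B) (0|1)*01(0|1)*: on '0' the DFA goes r0 → r2 and accepts (r2 ∈ Accept), but the regex does not match it → eliminate
  (C) 0(0|1)*: agrees with the DFA on every string of length ≤ 6
  (D) (0|1)*10: on '0' the DFA goes r0 → r2 and accepts (r2 ∈ Accept), but the regex does not match it → eliminate
Only (C) is consistent with the DFA.
(C) 0(0|1)*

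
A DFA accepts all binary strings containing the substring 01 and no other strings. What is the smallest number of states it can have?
By Myhill–Nerode, count the distinguishable equivalence classes: three classes — no 0 yet / 0 seen but no 01 / 01 seen.
3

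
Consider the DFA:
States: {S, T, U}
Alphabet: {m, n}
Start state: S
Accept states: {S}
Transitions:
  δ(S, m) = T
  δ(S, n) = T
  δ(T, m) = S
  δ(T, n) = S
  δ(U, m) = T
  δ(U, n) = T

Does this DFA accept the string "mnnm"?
Processing string "mnnm":
  S --m--> T
  T --n--> S
  S --n--> T
  T --m--> S
Final state: S
Accept states: {S}
Yes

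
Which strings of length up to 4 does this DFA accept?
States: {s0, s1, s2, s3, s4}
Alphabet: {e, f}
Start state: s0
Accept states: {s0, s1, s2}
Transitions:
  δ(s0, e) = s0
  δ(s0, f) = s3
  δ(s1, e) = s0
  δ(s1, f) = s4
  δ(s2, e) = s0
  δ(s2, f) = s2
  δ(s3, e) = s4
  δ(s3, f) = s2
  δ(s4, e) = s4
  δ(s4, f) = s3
ε, e, ee, ff, eee, eff, ffe, fff, eeee, eeff, effe, efff, feff, ffee, fffe, ffff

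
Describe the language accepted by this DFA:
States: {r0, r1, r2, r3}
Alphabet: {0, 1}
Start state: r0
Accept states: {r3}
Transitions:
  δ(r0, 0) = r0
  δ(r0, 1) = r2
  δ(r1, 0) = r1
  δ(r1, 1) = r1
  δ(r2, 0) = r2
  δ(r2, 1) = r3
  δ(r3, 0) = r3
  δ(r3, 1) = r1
Testing a few strings:
  '1' → reject
  '1000' → reject
  '0' → reject
  '0110' → accept
State roles: r0=zero 1's; r1=≥ three 1's (dead); r2=one 1; r3=two 1's
All binary strings containing exactly two 1's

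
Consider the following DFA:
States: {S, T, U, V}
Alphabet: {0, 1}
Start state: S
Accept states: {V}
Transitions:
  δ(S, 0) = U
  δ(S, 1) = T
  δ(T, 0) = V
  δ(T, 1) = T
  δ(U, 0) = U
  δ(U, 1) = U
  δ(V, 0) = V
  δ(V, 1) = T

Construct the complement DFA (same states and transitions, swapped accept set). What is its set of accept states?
Complement accept states = All states \ Original accept states
= {S, T, U, V} \ {V}
{S, T, U}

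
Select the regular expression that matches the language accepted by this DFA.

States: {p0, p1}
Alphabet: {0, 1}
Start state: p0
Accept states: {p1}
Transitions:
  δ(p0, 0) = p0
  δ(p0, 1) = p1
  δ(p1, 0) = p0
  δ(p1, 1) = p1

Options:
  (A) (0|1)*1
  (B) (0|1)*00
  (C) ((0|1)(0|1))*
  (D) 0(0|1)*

Check each option against the DFA on short strings; one disagreement eliminates an option:
  (A) (0|1)*1: agrees with the DFA on every string of length ≤ 6
  (B) (0|1)*00: on '1' the DFA goes p0 → p1 and accepts (p1 ∈ Accept), but the regex does not match it → eliminate
  (C) ((0|1)(0|1))*: on ε the DFA stays in p0 and rejects (p0 ∉ Accept), but the regex matches it → eliminate
  (D) 0(0|1)*: on '0' the DFA goes p0 → p0 and rejects (p0 ∉ Accept), but the regex matches it → eliminate
Only (A) is consistent with the DFA.
(A) (0|1)*1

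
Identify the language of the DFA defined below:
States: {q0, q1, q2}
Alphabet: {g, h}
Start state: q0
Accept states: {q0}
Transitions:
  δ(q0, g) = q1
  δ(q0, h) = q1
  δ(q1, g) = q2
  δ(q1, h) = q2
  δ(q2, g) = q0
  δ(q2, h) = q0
Testing a few strings:
  'ghgg' → reject
  'hhh' → accept
  'gh' → reject
  'g' → reject
State roles: q0=length ≡ 0 (mod 3); q1=length ≡ 1 (mod 3); q2=length ≡ 2 (mod 3)
All strings over {g,h} whose length is a multiple of 3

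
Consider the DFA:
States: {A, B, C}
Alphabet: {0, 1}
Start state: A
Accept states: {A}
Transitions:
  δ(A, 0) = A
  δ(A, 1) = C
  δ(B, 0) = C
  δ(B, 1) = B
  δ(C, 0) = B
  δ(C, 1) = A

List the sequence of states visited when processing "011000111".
read '0': A → A
  read '1': A → C
  read '1': C → A
  read '0': A → A
  read '0': A → A
  read '0': A → A
  read '1': A → C
  read '1': C → A
  read '1': A → C
A -> A -> C -> A -> A -> A -> A -> C -> A -> C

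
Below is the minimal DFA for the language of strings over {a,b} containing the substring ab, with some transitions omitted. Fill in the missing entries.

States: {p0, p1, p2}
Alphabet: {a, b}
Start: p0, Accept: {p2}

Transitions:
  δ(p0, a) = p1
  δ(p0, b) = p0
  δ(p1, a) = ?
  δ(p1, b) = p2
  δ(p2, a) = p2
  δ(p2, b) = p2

From the language and accept set, identify what each state tracks — p0: no a seen yet; p1: seen a a, waiting for b; p2: substring ab seen.
Each missing δ(q, a) is the state matching the new tracked value after reading a.
δ(p1, a) = p1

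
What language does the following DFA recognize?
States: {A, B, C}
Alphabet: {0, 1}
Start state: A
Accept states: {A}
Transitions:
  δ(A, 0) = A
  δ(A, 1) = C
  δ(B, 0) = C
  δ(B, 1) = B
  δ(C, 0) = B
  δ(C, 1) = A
Testing a few strings:
  '1' → reject
  '111' → reject
  '0101' → reject
  '0001' → reject
State roles: A=value ≡ 0 (mod 3); B=value ≡ 2 (mod 3); C=value ≡ 1 (mod 3)
All binary strings representing a multiple of 3 (read in base 2; leading zeros allowed and ε counts as 0)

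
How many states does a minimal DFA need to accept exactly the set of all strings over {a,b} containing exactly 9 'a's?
By Myhill–Nerode, count the distinguishable equivalence classes: 11 classes — having seen 0, 1, …, 9, or >9 copies of 'a'; the count-9 class is the only accepting one and >9 is dead.
11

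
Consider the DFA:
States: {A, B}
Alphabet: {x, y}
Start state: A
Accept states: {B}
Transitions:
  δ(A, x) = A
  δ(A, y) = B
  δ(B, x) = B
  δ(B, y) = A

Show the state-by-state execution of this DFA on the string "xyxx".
read 'x': A → A
  read 'y': A → B
  read 'x': B → B
  read 'x': B → B
A -> A -> B -> B -> B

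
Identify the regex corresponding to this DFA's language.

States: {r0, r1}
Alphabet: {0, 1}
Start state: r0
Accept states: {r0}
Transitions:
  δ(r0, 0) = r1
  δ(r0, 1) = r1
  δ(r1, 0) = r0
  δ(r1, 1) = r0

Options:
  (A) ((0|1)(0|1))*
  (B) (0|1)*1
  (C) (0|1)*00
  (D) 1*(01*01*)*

Check each option against the DFA on short strings; one disagreement eliminates an option:
  (A) ((0|1)(0|1))*: agrees with the DFA on every string of length ≤ 6
  (B) (0|1)*1: on ε the DFA stays in r0 and accepts (r0 ∈ Accept), but the regex does not match it → eliminate
  (C) (0|1)*00: on ε the DFA stays in r0 and accepts (r0 ∈ Accept), but the regex does not match it → eliminate
  (D) 1*(01*01*)*: on '1' the DFA goes r0 → r1 and rejects (r1 ∉ Accept), but the regex matches it → eliminate
Only (A) is consistent with the DFA.
(A) ((0|1)(0|1))*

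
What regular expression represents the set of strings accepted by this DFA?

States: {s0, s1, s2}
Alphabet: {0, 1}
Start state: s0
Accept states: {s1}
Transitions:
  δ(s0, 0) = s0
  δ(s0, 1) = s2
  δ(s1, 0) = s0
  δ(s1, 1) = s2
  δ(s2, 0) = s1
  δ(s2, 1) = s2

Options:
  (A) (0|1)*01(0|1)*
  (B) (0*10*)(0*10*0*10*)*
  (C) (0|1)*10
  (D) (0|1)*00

Check each option against the DFA on short strings; one disagreement eliminates an option:
  (A) (0|1)*01(0|1)*: on '01' the DFA goes s0 → s0 → s2 and rejects (s2 ∉ Accept), but the regex matches it → eliminate
  (B) (0*10*)(0*10*0*10*)*: on '1' the DFA goes s0 → s2 and rejects (s2 ∉ Accept), but the regex matches it → eliminate
  (C) (0|1)*10: agrees with the DFA on every string of length ≤ 6
  (D) (0|1)*00: on '00' the DFA goes s0 → s0 → s0 and rejects (s0 ∉ Accept), but the regex matches it → eliminate
Only (C) is consistent with the DFA.
(C) (0|1)*10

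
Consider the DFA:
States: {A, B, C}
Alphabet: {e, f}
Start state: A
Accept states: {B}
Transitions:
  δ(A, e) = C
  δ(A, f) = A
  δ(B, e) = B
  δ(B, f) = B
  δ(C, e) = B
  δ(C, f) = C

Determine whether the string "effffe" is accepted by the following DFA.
Processing string "effffe":
  A --e--> C
  C --f--> C
  C --f--> C
  C --f--> C
  C --f--> C
  C --e--> B
Final state: B
Accept states: {B}
Yes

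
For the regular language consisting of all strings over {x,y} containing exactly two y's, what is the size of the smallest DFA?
By Myhill–Nerode, count the distinguishable equivalence classes: four classes — 0, 1, 2, or ≥3 y's seen.
4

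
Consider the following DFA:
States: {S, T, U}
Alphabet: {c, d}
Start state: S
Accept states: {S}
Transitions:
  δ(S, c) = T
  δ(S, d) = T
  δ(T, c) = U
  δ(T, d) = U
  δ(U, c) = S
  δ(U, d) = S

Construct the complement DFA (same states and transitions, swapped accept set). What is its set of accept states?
Complement accept states = All states \ Original accept states
= {S, T, U} \ {S}
{T, U}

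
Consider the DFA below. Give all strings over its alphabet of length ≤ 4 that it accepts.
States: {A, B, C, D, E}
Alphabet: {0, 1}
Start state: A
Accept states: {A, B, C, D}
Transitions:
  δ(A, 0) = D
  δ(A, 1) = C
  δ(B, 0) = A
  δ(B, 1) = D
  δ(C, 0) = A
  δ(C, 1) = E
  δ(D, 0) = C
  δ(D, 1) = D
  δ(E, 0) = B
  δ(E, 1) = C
ε, 0, 1, 00, 01, 10, 000, 010, 011, 100, 101, 110, 111, 0000, 0001, 0010, 0011, 0100, 0110, 0111, 1000, 1001, 1010, 1100, 1101, 1110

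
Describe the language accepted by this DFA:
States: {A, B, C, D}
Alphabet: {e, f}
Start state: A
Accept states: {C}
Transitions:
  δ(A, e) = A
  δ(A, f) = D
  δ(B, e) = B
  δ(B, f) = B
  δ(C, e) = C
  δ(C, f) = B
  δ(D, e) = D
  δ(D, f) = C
Testing a few strings:
  'f' → reject
  'e' → reject
  'efef' → accept
  'efee' → reject
State roles: A=zero f's; B=≥ three f's (dead); C=two f's; D=one f
All strings over {e,f} containing exactly two f's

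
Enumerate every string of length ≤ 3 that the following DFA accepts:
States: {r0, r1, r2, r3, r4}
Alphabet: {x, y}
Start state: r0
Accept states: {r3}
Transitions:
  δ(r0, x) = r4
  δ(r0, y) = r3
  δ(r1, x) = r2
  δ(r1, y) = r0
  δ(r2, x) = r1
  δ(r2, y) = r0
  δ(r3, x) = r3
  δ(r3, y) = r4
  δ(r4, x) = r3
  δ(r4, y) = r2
y, xx, yx, xxx, yxx, yyx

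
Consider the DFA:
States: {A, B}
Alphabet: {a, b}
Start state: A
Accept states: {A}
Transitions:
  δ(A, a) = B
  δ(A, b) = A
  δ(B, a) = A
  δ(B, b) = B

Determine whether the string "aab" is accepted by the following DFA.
Processing string "aab":
  A --a--> B
  B --a--> A
  A --b--> A
Final state: A
Accept states: {A}
Yes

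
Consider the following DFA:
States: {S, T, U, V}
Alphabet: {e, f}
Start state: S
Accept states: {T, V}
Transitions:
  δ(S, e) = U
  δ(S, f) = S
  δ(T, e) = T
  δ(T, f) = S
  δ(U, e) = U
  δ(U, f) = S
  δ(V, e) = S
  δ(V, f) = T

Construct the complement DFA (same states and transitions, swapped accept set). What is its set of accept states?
Complement accept states = All states \ Original accept states
= {S, T, U, V} \ {T, V}
{S, U}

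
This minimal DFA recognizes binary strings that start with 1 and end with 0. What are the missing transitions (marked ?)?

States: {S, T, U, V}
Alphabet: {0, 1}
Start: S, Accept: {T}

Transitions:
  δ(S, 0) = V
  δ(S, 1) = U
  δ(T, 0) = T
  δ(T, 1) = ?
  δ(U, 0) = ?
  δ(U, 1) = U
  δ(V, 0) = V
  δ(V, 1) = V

From the language and accept set, identify what each state tracks — S: no input read; T: started with 1, last symbol 0; U: started with 1, last symbol 1; V: started with 0 (dead).
Each missing δ(q, a) is the state matching the new tracked value after reading a.
δ(T, 1) = U; δ(U, 0) = T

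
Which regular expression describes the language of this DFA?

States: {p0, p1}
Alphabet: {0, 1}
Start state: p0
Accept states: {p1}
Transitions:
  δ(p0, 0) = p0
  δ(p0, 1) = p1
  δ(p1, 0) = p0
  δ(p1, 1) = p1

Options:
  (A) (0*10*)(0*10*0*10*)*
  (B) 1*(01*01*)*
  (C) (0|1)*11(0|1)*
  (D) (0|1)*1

Check each option against the DFA on short strings; one disagreement eliminates an option:
  (A) (0*10*)(0*10*0*10*)*: on '10' the DFA goes p0 → p1 → p0 and rejects (p0 ∉ Accept), but the regex matches it → eliminate
  (B) 1*(01*01*)*: on ε the DFA stays in p0 and rejects (p0 ∉ Accept), but the regex matches it → eliminate
  (C) (0|1)*11(0|1)*: on '1' the DFA goes p0 → p1 and accepts (p1 ∈ Accept), but the regex does not match it → eliminate
  (D) (0|1)*1: agrees with the DFA on every string of length ≤ 6
Only (D) is consistent with the DFA.
(D) (0|1)*1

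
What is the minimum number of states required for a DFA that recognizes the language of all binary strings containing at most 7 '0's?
By Myhill–Nerode, count the distinguishable equivalence classes: 9 classes — having seen 0, 1, …, 7, or >7 copies of '0'; counts 0 through 7 are accepting and >7 is dead.
9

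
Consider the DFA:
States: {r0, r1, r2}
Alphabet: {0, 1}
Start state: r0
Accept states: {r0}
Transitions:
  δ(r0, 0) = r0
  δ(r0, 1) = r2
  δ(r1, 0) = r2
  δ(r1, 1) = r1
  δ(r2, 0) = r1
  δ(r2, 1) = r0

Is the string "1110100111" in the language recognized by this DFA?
Processing string "1110100111":
  r0 --1--> r2
  r2 --1--> r0
  r0 --1--> r2
  r2 --0--> r1
  r1 --1--> r1
  r1 --0--> r2
  r2 --0--> r1
  r1 --1--> r1
  r1 --1--> r1
  r1 --1--> r1
Final state: r1
Accept states: {r0}
No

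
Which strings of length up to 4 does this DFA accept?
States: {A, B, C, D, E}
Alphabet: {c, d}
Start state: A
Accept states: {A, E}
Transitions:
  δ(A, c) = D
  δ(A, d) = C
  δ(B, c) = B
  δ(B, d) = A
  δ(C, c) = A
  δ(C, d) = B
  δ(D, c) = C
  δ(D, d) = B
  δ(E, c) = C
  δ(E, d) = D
ε, dc, ccc, cdd, ddd, ccdd, cdcd, dcdc, ddcd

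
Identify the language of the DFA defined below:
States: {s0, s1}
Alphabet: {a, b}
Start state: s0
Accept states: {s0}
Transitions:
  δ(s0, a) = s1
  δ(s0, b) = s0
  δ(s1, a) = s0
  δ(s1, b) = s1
Testing a few strings:
  'bb' → accept
  'ab' → reject
  'abb' → reject
  'aaa' → reject
State roles: s0=even number of a's so far; s1=odd number of a's so far
All strings over {a,b} with an even number of a's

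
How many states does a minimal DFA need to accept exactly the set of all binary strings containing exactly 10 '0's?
By Myhill–Nerode, count the distinguishable equivalence classes: 12 classes — having seen 0, 1, …, 10, or >10 copies of '0'; the count-10 class is the only accepting one and >10 is dead.
12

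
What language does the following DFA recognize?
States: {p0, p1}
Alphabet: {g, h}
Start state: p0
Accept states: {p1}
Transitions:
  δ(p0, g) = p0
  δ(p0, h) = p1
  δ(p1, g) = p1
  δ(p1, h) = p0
Testing a few strings:
  'gg' → reject
  'hhg' → reject
  'g' → reject
  'ggh' → accept
State roles: p0=even number of h's so far; p1=odd number of h's so far
All strings over {g,h} with an odd number of h's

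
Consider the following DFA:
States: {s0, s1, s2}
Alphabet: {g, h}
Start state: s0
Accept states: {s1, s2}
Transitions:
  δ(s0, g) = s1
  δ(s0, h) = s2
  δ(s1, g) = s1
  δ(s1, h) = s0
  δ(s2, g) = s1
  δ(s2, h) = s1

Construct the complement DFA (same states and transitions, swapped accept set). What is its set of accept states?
Complement accept states = All states \ Original accept states
= {s0, s1, s2} \ {s1, s2}
{s0}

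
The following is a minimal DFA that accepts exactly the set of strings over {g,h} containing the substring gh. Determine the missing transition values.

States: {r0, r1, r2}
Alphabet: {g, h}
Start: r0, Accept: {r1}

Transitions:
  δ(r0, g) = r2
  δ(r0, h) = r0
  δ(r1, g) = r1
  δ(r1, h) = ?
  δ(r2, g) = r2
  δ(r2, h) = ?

From the language and accept set, identify what each state tracks — r0: no g seen yet; r1: substring gh seen; r2: seen a g, waiting for h.
Each missing δ(q, a) is the state matching the new tracked value after reading a.
δ(r1, h) = r1; δ(r2, h) = r1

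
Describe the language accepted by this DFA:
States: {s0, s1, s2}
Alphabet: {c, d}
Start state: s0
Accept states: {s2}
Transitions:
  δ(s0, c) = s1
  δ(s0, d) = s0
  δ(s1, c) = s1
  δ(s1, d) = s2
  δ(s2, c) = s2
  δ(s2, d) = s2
Testing a few strings:
  'dc' → reject
  'ccc' → reject
  'ccd' → accept
  'cd' → accept
State roles: s0=no c seen yet; s1=seen a c, waiting for d; s2=substring cd seen
All strings over {c,d} containing the substring cd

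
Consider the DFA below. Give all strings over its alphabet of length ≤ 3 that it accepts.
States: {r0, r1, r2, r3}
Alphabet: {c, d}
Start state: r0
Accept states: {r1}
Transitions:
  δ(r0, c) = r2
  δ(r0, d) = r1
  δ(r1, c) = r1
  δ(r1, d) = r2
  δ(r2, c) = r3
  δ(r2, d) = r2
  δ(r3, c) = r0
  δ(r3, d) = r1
d, dc, ccd, dcc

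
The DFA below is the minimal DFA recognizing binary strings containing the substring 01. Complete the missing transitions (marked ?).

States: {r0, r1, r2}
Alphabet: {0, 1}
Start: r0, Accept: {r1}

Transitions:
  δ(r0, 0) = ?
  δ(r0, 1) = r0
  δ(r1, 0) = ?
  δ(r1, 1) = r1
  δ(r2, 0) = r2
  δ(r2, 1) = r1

From the language and accept set, identify what each state tracks — r0: no 0 seen yet; r1: substring 01 seen; r2: seen a 0, waiting for 1.
Each missing δ(q, a) is the state matching the new tracked value after reading a.
δ(r0, 0) = r2; δ(r1, 0) = r1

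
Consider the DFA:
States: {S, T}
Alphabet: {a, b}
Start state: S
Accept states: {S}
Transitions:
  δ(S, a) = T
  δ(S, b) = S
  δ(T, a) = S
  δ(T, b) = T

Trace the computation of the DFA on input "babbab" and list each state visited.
read 'b': S → S
  read 'a': S → T
  read 'b': T → T
  read 'b': T → T
  read 'a': T → S
  read 'b': S → S
S -> S -> T -> T -> T -> S -> S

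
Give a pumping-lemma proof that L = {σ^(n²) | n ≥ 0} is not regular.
Assume L is regular with pumping length p. Idea: pumping adds a fixed amount, but gaps between consecutive squares grow.
Choose s = σ^(p²) (length p² ≥ p). By the pumping lemma, s = xyz with |xy| ≤ p, |y| > 0, so |y| = k with 1 ≤ k ≤ p. Then |xy²z| = p²+k. Since p² < p²+k ≤ p²+p < (p+1)², the length p²+k lies strictly between consecutive squares, so it is not a perfect square and xy²z ∉ L.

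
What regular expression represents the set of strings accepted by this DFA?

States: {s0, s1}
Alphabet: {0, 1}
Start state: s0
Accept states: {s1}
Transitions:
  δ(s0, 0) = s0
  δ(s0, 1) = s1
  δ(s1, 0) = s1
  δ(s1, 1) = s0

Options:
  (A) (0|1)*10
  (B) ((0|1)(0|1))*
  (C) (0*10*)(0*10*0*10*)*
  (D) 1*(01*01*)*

Check each option against the DFA on short strings; one disagreement eliminates an option:
  (A) (0|1)*10: on '1' the DFA goes s0 → s1 and accepts (s1 ∈ Accept), but the regex does not match it → eliminate
  (B) ((0|1)(0|1))*: on ε the DFA stays in s0 and rejects (s0 ∉ Accept), but the regex matches it → eliminate
  (C) (0*10*)(0*10*0*10*)*: agrees with the DFA on every string of length ≤ 6
  (D) 1*(01*01*)*: on ε the DFA stays in s0 and rejects (s0 ∉ Accept), but the regex matches it → eliminate
Only (C) is consistent with the DFA.
(C) (0*10*)(0*10*0*10*)*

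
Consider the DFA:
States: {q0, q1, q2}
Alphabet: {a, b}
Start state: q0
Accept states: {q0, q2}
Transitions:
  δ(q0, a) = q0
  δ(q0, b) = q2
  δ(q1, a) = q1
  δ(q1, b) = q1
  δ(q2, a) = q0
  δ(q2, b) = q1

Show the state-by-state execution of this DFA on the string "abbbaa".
read 'a': q0 → q0
  read 'b': q0 → q2
  read 'b': q2 → q1
  read 'b': q1 → q1
  read 'a': q1 → q1
  read 'a': q1 → q1
q0 -> q0 -> q2 -> q1 -> q1 -> q1 -> q1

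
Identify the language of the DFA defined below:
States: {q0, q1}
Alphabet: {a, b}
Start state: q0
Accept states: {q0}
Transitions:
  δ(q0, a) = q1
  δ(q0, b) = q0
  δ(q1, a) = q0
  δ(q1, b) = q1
Testing a few strings:
  'b' → accept
  'bb' → accept
  'aa' → accept
  'bbb' → accept
State roles: q0=even number of a's so far; q1=odd number of a's so far
All strings over {a,b} with an even number of a's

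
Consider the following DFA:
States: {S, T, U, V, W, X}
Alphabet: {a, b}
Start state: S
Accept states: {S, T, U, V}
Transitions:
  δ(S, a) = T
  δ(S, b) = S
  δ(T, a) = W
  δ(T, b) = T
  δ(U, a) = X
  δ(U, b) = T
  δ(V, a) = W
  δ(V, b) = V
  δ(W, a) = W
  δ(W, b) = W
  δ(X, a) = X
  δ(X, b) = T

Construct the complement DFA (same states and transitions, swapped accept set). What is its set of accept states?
Complement accept states = All states \ Original accept states
= {S, T, U, V, W, X} \ {S, T, U, V}
{W, X}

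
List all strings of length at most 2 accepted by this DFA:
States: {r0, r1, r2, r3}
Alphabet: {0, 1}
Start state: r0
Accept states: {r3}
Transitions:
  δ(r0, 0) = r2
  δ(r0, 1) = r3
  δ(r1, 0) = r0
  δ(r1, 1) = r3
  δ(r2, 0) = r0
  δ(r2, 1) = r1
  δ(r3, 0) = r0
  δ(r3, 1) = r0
1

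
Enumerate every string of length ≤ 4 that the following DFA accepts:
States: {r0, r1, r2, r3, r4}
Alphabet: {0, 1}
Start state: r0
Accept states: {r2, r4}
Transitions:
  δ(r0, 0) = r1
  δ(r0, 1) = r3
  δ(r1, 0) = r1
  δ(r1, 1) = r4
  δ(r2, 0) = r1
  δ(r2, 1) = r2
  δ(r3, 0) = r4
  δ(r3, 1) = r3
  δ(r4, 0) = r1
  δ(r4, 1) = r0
01, 10, 001, 110, 0001, 0101, 1001, 1110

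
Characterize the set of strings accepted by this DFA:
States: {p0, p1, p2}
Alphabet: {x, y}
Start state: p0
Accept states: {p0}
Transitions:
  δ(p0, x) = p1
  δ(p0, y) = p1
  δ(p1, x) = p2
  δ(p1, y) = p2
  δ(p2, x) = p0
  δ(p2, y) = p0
Testing a few strings:
  'y' → reject
  'yxxy' → reject
  'yxyx' → reject
  'yyxy' → reject
State roles: p0=length ≡ 0 (mod 3); p1=length ≡ 1 (mod 3); p2=length ≡ 2 (mod 3)
All strings over {x,y} whose length is a multiple of 3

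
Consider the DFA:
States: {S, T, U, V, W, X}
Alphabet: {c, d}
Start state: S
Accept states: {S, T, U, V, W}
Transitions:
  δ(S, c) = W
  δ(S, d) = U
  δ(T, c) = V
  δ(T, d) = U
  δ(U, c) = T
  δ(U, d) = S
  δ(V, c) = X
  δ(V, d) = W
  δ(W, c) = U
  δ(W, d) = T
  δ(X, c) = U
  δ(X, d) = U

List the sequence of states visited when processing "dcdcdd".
read 'd': S → U
  read 'c': U → T
  read 'd': T → U
  read 'c': U → T
  read 'd': T → U
  read 'd': U → S
S -> U -> T -> U -> T -> U -> S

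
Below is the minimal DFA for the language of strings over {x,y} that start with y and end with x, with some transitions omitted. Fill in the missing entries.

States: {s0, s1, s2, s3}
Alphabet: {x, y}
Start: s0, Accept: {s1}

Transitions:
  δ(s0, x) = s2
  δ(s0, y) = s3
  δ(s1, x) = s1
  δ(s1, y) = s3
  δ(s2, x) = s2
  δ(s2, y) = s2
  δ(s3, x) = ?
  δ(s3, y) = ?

From the language and accept set, identify what each state tracks — s0: no input read; s1: started with y, last symbol x; s2: started with x (dead); s3: started with y, last symbol y.
Each missing δ(q, a) is the state matching the new tracked value after reading a.
δ(s3, x) = s1; δ(s3, y) = s3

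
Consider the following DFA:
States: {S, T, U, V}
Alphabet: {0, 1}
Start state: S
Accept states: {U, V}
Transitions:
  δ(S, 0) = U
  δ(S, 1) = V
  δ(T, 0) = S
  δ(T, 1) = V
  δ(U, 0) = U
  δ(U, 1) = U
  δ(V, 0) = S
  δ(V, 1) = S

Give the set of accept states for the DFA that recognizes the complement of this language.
Complement accept states = All states \ Original accept states
= {S, T, U, V} \ {U, V}
{S, T}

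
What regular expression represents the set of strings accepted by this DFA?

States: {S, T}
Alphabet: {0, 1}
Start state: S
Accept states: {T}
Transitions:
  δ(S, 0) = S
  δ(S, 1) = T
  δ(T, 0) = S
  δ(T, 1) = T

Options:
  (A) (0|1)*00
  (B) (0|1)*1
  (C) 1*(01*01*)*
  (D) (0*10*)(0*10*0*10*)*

Check each option against the DFA on short strings; one disagreement eliminates an option:
  (A) (0|1)*00: on '1' the DFA goes S → T and accepts (T ∈ Accept), but the regex does not match it → eliminate
  (B) (0|1)*1: agrees with the DFA on every string of length ≤ 6
  (C) 1*(01*01*)*: on ε the DFA stays in S and rejects (S ∉ Accept), but the regex matches it → eliminate
  (D) (0*10*)(0*10*0*10*)*: on '10' the DFA goes S → T → S and rejects (S ∉ Accept), but the regex matches it → eliminate
Only (B) is consistent with the DFA.
(B) (0|1)*1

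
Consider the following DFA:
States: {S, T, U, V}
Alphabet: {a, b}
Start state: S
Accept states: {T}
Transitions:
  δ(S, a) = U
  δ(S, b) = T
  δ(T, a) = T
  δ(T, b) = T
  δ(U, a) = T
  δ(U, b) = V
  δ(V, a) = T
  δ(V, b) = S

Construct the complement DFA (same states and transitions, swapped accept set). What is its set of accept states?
Complement accept states = All states \ Original accept states
= {S, T, U, V} \ {T}
{S, U, V}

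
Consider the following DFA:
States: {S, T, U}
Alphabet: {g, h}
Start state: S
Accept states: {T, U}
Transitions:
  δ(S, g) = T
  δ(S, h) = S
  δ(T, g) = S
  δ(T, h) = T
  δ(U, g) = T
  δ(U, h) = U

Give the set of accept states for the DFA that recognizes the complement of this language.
Complement accept states = All states \ Original accept states
= {S, T, U} \ {T, U}
{S}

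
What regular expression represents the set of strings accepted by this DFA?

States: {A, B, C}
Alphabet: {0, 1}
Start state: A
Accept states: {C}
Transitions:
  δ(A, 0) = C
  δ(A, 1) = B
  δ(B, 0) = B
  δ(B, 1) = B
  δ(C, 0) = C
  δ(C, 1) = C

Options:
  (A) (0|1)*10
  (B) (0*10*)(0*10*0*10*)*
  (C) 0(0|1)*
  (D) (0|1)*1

Check each option against the DFA on short strings; one disagreement eliminates an option:
  (A) (0|1)*10: on '0' the DFA goes A → C and accepts (C ∈ Accept), but the regex does not match it → eliminate
  (B) (0*10*)(0*10*0*10*)*: on '0' the DFA goes A → C and accepts (C ∈ Accept), but the regex does not match it → eliminate
  (C) 0(0|1)*: agrees with the DFA on every string of length ≤ 6
  (D) (0|1)*1: on '0' the DFA goes A → C and accepts (C ∈ Accept), but the regex does not match it → eliminate
Only (C) is consistent with the DFA.
(C) 0(0|1)*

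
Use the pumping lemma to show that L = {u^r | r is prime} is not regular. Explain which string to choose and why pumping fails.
Assume L is regular with pumping length p. Idea: pumping by a suitable count produces a composite length.
Let q be a prime with q ≥ p and choose s = u^q ∈ L. By the pumping lemma, s = xyz with |xy| ≤ p, |y| = k ≥ 1. Take i = q+1: |xy^(q+1)z| = q + q·k = q(1+k). Since q ≥ 2 and 1+k ≥ 2, q(1+k) is composite, so xy^(q+1)z ∉ L.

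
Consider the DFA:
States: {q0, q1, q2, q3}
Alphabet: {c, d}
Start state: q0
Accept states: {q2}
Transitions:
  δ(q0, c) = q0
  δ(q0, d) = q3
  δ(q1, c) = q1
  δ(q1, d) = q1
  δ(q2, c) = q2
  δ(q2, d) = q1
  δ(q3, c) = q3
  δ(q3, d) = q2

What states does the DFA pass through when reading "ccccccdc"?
read 'c': q0 → q0
  read 'c': q0 → q0
  read 'c': q0 → q0
  read 'c': q0 → q0
  read 'c': q0 → q0
  read 'c': q0 → q0
  read 'd': q0 → q3
  read 'c': q3 → q3
q0 -> q0 -> q0 -> q0 -> q0 -> q0 -> q0 -> q3 -> q3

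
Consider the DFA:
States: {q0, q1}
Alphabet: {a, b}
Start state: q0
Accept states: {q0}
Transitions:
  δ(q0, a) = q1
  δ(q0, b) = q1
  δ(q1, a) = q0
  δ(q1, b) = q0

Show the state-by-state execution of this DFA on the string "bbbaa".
read 'b': q0 → q1
  read 'b': q1 → q0
  read 'b': q0 → q1
  read 'a': q1 → q0
  read 'a': q0 → q1
q0 -> q1 -> q0 -> q1 -> q0 -> q1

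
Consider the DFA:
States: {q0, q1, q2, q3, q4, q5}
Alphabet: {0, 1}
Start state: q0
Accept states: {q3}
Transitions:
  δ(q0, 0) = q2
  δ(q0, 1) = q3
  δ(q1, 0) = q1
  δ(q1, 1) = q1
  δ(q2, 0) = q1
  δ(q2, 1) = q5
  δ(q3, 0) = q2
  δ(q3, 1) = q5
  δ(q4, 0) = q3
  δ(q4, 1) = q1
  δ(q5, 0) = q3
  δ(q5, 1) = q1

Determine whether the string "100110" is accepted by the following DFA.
Processing string "100110":
  q0 --1--> q3
  q3 --0--> q2
  q2 --0--> q1
  q1 --1--> q1
  q1 --1--> q1
  q1 --0--> q1
Final state: q1
Accept states: {q3}
No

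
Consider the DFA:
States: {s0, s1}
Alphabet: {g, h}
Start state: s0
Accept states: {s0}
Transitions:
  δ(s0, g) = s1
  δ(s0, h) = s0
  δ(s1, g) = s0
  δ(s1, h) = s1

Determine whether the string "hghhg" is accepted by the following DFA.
Processing string "hghhg":
  s0 --h--> s0
  s0 --g--> s1
  s1 --h--> s1
  s1 --h--> s1
  s1 --g--> s0
Final state: s0
Accept states: {s0}
Yes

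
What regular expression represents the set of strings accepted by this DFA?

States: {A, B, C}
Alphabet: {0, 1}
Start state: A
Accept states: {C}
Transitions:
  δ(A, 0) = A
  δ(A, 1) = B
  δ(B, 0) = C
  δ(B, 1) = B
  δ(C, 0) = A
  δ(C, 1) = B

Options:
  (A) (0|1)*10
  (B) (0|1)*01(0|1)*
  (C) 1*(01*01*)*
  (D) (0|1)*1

Check each option against the DFA on short strings; one disagreement eliminates an option:
  (A) (0|1)*10: agrees with the DFA on every string of length ≤ 6
  (B) (0|1)*01(0|1)*: on '01' the DFA goes A → A → B and rejects (B ∉ Accept), but the regex matches it → eliminate
  (C) 1*(01*01*)*: on ε the DFA stays in A and rejects (A ∉ Accept), but the regex matches it → eliminate
  (D) (0|1)*1: on '1' the DFA goes A → B and rejects (B ∉ Accept), but the regex matches it → eliminate
Only (A) is consistent with the DFA.
(A) (0|1)*10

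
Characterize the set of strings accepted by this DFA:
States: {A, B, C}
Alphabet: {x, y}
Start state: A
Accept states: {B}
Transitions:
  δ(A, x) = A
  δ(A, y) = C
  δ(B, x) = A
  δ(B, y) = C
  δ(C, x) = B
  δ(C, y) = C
Testing a few strings:
  'xxxy' → reject
  'xxxx' → reject
  'xyyx' → accept
  'y' → reject
State roles: A=no suffix match; B=suffix is yx; C=one trailing y
All strings over {x,y} ending with yx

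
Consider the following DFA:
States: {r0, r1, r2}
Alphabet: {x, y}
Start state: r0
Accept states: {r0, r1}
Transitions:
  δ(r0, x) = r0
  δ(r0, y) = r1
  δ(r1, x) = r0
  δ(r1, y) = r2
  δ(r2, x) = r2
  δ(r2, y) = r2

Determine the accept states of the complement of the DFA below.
Complement accept states = All states \ Original accept states
= {r0, r1, r2} \ {r0, r1}
{r2}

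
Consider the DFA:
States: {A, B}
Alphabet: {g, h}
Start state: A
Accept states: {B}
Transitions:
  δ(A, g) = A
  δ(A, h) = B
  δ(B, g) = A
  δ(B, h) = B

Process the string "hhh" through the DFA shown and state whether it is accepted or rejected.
Processing string "hhh":
  A --h--> B
  B --h--> B
  B --h--> B
Final state: B
Accept states: {B}
Yes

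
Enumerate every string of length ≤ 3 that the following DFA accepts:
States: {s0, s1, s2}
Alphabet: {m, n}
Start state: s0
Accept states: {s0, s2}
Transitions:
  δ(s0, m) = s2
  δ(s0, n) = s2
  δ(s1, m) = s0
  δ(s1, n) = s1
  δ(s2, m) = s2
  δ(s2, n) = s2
ε, m, n, mm, mn, nm, nn, mmm, mmn, mnm, mnn, nmm, nmn, nnm, nnn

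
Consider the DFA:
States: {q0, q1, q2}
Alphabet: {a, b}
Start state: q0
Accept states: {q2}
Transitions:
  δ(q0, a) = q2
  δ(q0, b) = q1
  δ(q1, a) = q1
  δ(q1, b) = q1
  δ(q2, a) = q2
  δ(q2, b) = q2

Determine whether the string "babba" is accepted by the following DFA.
Processing string "babba":
  q0 --b--> q1
  q1 --a--> q1
  q1 --b--> q1
  q1 --b--> q1
  q1 --a--> q1
Final state: q1
Accept states: {q2}
No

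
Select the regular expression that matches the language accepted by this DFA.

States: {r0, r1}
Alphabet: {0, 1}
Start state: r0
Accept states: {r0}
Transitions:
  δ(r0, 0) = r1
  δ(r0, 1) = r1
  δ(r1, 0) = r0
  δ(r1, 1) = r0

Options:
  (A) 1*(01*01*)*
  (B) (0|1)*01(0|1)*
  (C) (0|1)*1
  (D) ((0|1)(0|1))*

Check each option against the DFA on short strings; one disagreement eliminates an option:
  (A) 1*(01*01*)*: on '1' the DFA goes r0 → r1 and rejects (r1 ∉ Accept), but the regex matches it → eliminate
  (B) (0|1)*01(0|1)*: on ε the DFA stays in r0 and accepts (r0 ∈ Accept), but the regex does not match it → eliminate
  (C) (0|1)*1: on ε the DFA stays in r0 and accepts (r0 ∈ Accept), but the regex does not match it → eliminate
  (D) ((0|1)(0|1))*: agrees with the DFA on every string of length ≤ 6
Only (D) is consistent with the DFA.
(D) ((0|1)(0|1))*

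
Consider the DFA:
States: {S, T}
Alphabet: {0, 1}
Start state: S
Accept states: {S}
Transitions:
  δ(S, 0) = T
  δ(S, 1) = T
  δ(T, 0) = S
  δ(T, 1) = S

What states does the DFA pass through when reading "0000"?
read '0': S → T
  read '0': T → S
  read '0': S → T
  read '0': T → S
S -> T -> S -> T -> S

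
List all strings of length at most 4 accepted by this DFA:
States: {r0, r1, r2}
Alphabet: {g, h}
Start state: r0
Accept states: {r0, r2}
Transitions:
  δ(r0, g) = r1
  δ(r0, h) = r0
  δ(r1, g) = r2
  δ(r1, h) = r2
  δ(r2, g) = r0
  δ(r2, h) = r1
ε, h, gg, gh, hh, ggg, ghg, hgg, hgh, hhh, gggh, gghg, gghh, ghgh, ghhg, ghhh, hggg, hghg, hhgg, hhgh, hhhh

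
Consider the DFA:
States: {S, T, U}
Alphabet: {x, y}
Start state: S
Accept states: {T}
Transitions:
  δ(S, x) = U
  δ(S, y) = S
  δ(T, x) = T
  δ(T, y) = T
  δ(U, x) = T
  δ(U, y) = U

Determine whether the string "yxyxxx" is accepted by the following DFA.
Processing string "yxyxxx":
  S --y--> S
  S --x--> U
  U --y--> U
  U --x--> T
  T --x--> T
  T --x--> T
Final state: T
Accept states: {T}
Yes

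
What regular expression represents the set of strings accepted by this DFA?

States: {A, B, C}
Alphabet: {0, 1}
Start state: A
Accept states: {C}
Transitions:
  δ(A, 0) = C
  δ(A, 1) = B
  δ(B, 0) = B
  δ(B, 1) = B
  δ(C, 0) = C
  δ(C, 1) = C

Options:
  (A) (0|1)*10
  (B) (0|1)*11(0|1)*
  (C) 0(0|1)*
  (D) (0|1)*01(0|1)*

Check each option against the DFA on short strings; one disagreement eliminates an option:
  (A) (0|1)*10: on '0' the DFA goes A → C and accepts (C ∈ Accept), but the regex does not match it → eliminate
  (B) (0|1)*11(0|1)*: on '0' the DFA goes A → C and accepts (C ∈ Accept), but the regex does not match it → eliminate
  (C) 0(0|1)*: agrees with the DFA on every string of length ≤ 6
  (D) (0|1)*01(0|1)*: on '0' the DFA goes A → C and accepts (C ∈ Accept), but the regex does not match it → eliminate
Only (C) is consistent with the DFA.
(C) 0(0|1)*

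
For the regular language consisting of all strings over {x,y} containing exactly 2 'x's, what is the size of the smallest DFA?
By Myhill–Nerode, count the distinguishable equivalence classes: 4 classes — having seen 0, 1, 2, or >2 copies of 'x'; the count-2 class is the only accepting one and >2 is dead.
4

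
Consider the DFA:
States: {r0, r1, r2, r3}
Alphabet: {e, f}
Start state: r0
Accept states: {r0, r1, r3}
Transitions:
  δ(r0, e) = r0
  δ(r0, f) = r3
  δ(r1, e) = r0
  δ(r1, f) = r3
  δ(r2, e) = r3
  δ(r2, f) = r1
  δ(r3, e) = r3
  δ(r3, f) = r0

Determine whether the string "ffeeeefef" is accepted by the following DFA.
Processing string "ffeeeefef":
  r0 --f--> r3
  r3 --f--> r0
  r0 --e--> r0
  r0 --e--> r0
  r0 --e--> r0
  r0 --e--> r0
  r0 --f--> r3
  r3 --e--> r3
  r3 --f--> r0
Final state: r0
Accept states: {r0, r1, r3}
Yes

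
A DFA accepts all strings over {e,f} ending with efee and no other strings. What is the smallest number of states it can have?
By Myhill–Nerode, count the distinguishable equivalence classes: 5 classes — one per longest suffix of the input that is a prefix of 'efee' (lengths 0 through 4); only the length-4 class is accepting.
5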